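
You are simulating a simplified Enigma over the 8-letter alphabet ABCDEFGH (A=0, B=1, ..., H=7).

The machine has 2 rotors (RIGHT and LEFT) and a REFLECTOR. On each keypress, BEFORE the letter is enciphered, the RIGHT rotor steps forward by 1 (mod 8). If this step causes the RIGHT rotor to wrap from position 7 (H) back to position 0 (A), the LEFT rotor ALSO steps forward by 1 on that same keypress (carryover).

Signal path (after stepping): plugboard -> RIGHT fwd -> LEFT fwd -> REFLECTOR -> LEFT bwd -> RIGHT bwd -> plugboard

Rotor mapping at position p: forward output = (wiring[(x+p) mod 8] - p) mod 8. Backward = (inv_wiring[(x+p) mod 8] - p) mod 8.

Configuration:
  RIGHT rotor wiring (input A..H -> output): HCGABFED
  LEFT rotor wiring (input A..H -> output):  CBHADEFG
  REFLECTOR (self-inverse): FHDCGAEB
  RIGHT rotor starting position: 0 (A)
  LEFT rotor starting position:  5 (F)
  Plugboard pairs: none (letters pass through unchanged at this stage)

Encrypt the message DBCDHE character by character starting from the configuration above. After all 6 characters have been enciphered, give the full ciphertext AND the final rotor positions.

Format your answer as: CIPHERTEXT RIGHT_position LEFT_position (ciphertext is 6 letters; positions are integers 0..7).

Answer: GGEHBF 6 5

Derivation:
Char 1 ('D'): step: R->1, L=5; D->plug->D->R->A->L->H->refl->B->L'->C->R'->G->plug->G
Char 2 ('B'): step: R->2, L=5; B->plug->B->R->G->L->D->refl->C->L'->F->R'->G->plug->G
Char 3 ('C'): step: R->3, L=5; C->plug->C->R->C->L->B->refl->H->L'->A->R'->E->plug->E
Char 4 ('D'): step: R->4, L=5; D->plug->D->R->H->L->G->refl->E->L'->E->R'->H->plug->H
Char 5 ('H'): step: R->5, L=5; H->plug->H->R->E->L->E->refl->G->L'->H->R'->B->plug->B
Char 6 ('E'): step: R->6, L=5; E->plug->E->R->A->L->H->refl->B->L'->C->R'->F->plug->F
Final: ciphertext=GGEHBF, RIGHT=6, LEFT=5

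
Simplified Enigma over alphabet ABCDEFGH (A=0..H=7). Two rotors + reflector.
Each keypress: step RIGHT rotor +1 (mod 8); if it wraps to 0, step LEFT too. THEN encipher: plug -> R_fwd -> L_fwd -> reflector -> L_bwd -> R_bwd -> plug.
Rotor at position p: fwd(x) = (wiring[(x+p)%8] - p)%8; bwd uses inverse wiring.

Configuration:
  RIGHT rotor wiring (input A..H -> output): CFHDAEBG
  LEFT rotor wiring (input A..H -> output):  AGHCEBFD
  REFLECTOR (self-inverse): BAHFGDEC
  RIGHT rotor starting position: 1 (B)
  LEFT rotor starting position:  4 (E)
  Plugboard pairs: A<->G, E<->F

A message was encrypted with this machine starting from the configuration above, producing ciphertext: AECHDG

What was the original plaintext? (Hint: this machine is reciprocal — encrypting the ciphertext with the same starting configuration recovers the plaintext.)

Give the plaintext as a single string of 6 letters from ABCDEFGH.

Char 1 ('A'): step: R->2, L=4; A->plug->G->R->A->L->A->refl->B->L'->C->R'->D->plug->D
Char 2 ('E'): step: R->3, L=4; E->plug->F->R->H->L->G->refl->E->L'->E->R'->H->plug->H
Char 3 ('C'): step: R->4, L=4; C->plug->C->R->F->L->C->refl->H->L'->D->R'->G->plug->A
Char 4 ('H'): step: R->5, L=4; H->plug->H->R->D->L->H->refl->C->L'->F->R'->D->plug->D
Char 5 ('D'): step: R->6, L=4; D->plug->D->R->H->L->G->refl->E->L'->E->R'->C->plug->C
Char 6 ('G'): step: R->7, L=4; G->plug->A->R->H->L->G->refl->E->L'->E->R'->E->plug->F

Answer: DHADCF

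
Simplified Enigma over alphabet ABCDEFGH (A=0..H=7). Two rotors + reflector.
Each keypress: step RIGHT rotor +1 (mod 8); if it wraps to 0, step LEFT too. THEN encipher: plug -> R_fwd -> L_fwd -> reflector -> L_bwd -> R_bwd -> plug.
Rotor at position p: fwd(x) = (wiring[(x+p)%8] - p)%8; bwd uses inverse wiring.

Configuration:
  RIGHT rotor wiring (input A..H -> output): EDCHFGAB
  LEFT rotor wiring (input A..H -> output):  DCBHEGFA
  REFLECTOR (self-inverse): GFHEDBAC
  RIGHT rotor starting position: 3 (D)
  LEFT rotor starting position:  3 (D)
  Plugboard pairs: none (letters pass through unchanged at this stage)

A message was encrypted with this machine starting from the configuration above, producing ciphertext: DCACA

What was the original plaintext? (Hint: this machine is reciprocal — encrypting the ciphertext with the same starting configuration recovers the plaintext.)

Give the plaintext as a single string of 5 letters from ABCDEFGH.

Answer: FAHHH

Derivation:
Char 1 ('D'): step: R->4, L=3; D->plug->D->R->F->L->A->refl->G->L'->H->R'->F->plug->F
Char 2 ('C'): step: R->5, L=3; C->plug->C->R->E->L->F->refl->B->L'->B->R'->A->plug->A
Char 3 ('A'): step: R->6, L=3; A->plug->A->R->C->L->D->refl->E->L'->A->R'->H->plug->H
Char 4 ('C'): step: R->7, L=3; C->plug->C->R->E->L->F->refl->B->L'->B->R'->H->plug->H
Char 5 ('A'): step: R->0, L->4 (L advanced); A->plug->A->R->E->L->H->refl->C->L'->B->R'->H->plug->H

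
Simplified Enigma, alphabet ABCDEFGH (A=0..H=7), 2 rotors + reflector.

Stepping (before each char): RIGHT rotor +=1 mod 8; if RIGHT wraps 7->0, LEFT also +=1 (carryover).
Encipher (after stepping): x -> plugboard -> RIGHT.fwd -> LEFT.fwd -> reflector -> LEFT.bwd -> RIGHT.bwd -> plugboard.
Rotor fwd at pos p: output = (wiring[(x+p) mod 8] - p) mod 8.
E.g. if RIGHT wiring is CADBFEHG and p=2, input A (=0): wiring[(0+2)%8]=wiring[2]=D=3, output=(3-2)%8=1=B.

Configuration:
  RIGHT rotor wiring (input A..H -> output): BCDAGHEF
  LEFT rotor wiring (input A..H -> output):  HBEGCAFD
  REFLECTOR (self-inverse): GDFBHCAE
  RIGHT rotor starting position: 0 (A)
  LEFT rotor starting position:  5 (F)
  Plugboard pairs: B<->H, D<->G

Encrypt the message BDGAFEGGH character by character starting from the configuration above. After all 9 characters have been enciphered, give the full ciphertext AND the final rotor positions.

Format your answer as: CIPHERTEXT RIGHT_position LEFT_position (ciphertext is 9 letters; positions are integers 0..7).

Char 1 ('B'): step: R->1, L=5; B->plug->H->R->A->L->D->refl->B->L'->G->R'->E->plug->E
Char 2 ('D'): step: R->2, L=5; D->plug->G->R->H->L->F->refl->C->L'->D->R'->F->plug->F
Char 3 ('G'): step: R->3, L=5; G->plug->D->R->B->L->A->refl->G->L'->C->R'->E->plug->E
Char 4 ('A'): step: R->4, L=5; A->plug->A->R->C->L->G->refl->A->L'->B->R'->D->plug->G
Char 5 ('F'): step: R->5, L=5; F->plug->F->R->G->L->B->refl->D->L'->A->R'->C->plug->C
Char 6 ('E'): step: R->6, L=5; E->plug->E->R->F->L->H->refl->E->L'->E->R'->D->plug->G
Char 7 ('G'): step: R->7, L=5; G->plug->D->R->E->L->E->refl->H->L'->F->R'->H->plug->B
Char 8 ('G'): step: R->0, L->6 (L advanced); G->plug->D->R->A->L->H->refl->E->L'->G->R'->E->plug->E
Char 9 ('H'): step: R->1, L=6; H->plug->B->R->C->L->B->refl->D->L'->D->R'->F->plug->F
Final: ciphertext=EFEGCGBEF, RIGHT=1, LEFT=6

Answer: EFEGCGBEF 1 6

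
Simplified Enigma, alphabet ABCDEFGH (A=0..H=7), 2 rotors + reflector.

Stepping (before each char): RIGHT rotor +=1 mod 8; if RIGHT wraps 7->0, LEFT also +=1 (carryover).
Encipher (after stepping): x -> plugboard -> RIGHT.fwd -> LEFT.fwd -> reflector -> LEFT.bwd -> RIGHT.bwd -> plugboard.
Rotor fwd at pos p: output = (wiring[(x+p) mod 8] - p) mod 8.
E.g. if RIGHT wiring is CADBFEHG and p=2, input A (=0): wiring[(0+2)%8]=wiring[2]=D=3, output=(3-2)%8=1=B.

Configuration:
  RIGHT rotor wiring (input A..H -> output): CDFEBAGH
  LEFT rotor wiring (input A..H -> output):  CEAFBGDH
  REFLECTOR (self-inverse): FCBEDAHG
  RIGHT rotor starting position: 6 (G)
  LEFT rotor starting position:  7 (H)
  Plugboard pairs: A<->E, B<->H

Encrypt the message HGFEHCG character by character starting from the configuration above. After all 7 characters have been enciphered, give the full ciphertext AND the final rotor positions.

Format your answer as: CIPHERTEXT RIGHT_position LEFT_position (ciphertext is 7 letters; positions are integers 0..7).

Answer: AAAHEDD 5 0

Derivation:
Char 1 ('H'): step: R->7, L=7; H->plug->B->R->D->L->B->refl->C->L'->F->R'->E->plug->A
Char 2 ('G'): step: R->0, L->0 (L advanced); G->plug->G->R->G->L->D->refl->E->L'->B->R'->E->plug->A
Char 3 ('F'): step: R->1, L=0; F->plug->F->R->F->L->G->refl->H->L'->H->R'->E->plug->A
Char 4 ('E'): step: R->2, L=0; E->plug->A->R->D->L->F->refl->A->L'->C->R'->B->plug->H
Char 5 ('H'): step: R->3, L=0; H->plug->B->R->G->L->D->refl->E->L'->B->R'->A->plug->E
Char 6 ('C'): step: R->4, L=0; C->plug->C->R->C->L->A->refl->F->L'->D->R'->D->plug->D
Char 7 ('G'): step: R->5, L=0; G->plug->G->R->H->L->H->refl->G->L'->F->R'->D->plug->D
Final: ciphertext=AAAHEDD, RIGHT=5, LEFT=0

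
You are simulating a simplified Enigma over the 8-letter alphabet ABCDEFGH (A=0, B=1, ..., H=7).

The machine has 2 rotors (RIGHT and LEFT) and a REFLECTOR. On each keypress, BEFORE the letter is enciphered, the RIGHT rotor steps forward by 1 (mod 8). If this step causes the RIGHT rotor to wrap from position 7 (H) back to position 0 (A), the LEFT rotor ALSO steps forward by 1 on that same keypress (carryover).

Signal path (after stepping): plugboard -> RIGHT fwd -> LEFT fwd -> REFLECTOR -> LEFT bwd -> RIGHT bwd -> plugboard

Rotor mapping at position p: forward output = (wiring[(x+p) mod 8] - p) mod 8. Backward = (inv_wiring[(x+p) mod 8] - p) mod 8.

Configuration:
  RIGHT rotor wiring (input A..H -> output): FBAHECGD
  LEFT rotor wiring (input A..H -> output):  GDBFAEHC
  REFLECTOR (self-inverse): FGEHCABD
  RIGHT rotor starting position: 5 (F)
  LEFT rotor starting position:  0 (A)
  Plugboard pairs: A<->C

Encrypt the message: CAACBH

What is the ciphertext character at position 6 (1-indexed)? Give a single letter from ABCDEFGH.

Char 1 ('C'): step: R->6, L=0; C->plug->A->R->A->L->G->refl->B->L'->C->R'->E->plug->E
Char 2 ('A'): step: R->7, L=0; A->plug->C->R->C->L->B->refl->G->L'->A->R'->E->plug->E
Char 3 ('A'): step: R->0, L->1 (L advanced); A->plug->C->R->A->L->C->refl->E->L'->C->R'->F->plug->F
Char 4 ('C'): step: R->1, L=1; C->plug->A->R->A->L->C->refl->E->L'->C->R'->G->plug->G
Char 5 ('B'): step: R->2, L=1; B->plug->B->R->F->L->G->refl->B->L'->G->R'->A->plug->C
Char 6 ('H'): step: R->3, L=1; H->plug->H->R->F->L->G->refl->B->L'->G->R'->G->plug->G

G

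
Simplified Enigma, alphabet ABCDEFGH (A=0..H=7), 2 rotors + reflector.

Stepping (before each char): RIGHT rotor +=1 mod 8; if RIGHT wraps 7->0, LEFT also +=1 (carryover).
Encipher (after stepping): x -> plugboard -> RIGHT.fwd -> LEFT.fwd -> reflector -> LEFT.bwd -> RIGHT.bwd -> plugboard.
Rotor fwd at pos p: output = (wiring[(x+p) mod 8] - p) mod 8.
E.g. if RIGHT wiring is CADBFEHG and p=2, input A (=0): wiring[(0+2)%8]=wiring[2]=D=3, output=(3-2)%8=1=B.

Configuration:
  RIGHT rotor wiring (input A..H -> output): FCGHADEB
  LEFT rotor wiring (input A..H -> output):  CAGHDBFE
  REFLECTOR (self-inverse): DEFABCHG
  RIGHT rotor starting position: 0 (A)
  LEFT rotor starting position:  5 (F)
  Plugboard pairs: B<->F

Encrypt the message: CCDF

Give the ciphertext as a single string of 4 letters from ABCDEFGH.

Answer: BGAG

Derivation:
Char 1 ('C'): step: R->1, L=5; C->plug->C->R->G->L->C->refl->F->L'->D->R'->F->plug->B
Char 2 ('C'): step: R->2, L=5; C->plug->C->R->G->L->C->refl->F->L'->D->R'->G->plug->G
Char 3 ('D'): step: R->3, L=5; D->plug->D->R->B->L->A->refl->D->L'->E->R'->A->plug->A
Char 4 ('F'): step: R->4, L=5; F->plug->B->R->H->L->G->refl->H->L'->C->R'->G->plug->G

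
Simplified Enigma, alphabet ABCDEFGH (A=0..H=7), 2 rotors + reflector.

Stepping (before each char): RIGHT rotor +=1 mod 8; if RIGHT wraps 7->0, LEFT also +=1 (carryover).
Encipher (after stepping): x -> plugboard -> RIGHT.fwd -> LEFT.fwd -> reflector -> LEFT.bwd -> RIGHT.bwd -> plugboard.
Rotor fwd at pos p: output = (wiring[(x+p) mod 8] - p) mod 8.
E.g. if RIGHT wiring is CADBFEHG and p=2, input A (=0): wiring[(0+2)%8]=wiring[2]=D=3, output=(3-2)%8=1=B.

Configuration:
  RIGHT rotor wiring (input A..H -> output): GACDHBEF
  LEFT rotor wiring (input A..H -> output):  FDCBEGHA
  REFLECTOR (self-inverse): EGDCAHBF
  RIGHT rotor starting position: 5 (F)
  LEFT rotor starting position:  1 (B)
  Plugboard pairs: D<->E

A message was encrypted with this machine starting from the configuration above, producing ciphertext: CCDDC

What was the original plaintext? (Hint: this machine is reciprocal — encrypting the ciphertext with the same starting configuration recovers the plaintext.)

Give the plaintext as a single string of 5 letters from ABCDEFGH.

Char 1 ('C'): step: R->6, L=1; C->plug->C->R->A->L->C->refl->D->L'->D->R'->H->plug->H
Char 2 ('C'): step: R->7, L=1; C->plug->C->R->B->L->B->refl->G->L'->F->R'->H->plug->H
Char 3 ('D'): step: R->0, L->2 (L advanced); D->plug->E->R->H->L->B->refl->G->L'->F->R'->H->plug->H
Char 4 ('D'): step: R->1, L=2; D->plug->E->R->A->L->A->refl->E->L'->D->R'->F->plug->F
Char 5 ('C'): step: R->2, L=2; C->plug->C->R->F->L->G->refl->B->L'->H->R'->D->plug->E

Answer: HHHFE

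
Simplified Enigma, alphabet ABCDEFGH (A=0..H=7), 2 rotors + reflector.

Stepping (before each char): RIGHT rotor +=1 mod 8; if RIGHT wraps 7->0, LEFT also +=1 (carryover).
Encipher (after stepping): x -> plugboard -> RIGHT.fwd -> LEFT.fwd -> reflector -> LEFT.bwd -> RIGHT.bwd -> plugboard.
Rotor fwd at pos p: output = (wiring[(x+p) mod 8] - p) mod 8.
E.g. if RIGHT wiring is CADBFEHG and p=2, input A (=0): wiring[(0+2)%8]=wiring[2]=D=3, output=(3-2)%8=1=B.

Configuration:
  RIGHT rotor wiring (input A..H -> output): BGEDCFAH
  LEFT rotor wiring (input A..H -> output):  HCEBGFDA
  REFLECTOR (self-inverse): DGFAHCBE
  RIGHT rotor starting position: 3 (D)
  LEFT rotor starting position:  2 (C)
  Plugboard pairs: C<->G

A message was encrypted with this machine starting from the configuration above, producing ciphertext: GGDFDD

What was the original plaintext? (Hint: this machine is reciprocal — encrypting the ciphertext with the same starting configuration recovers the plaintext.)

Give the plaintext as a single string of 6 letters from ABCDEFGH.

Char 1 ('G'): step: R->4, L=2; G->plug->C->R->E->L->B->refl->G->L'->F->R'->E->plug->E
Char 2 ('G'): step: R->5, L=2; G->plug->C->R->C->L->E->refl->H->L'->B->R'->E->plug->E
Char 3 ('D'): step: R->6, L=2; D->plug->D->R->A->L->C->refl->F->L'->G->R'->E->plug->E
Char 4 ('F'): step: R->7, L=2; F->plug->F->R->D->L->D->refl->A->L'->H->R'->C->plug->G
Char 5 ('D'): step: R->0, L->3 (L advanced); D->plug->D->R->D->L->A->refl->D->L'->B->R'->A->plug->A
Char 6 ('D'): step: R->1, L=3; D->plug->D->R->B->L->D->refl->A->L'->D->R'->B->plug->B

Answer: EEEGAB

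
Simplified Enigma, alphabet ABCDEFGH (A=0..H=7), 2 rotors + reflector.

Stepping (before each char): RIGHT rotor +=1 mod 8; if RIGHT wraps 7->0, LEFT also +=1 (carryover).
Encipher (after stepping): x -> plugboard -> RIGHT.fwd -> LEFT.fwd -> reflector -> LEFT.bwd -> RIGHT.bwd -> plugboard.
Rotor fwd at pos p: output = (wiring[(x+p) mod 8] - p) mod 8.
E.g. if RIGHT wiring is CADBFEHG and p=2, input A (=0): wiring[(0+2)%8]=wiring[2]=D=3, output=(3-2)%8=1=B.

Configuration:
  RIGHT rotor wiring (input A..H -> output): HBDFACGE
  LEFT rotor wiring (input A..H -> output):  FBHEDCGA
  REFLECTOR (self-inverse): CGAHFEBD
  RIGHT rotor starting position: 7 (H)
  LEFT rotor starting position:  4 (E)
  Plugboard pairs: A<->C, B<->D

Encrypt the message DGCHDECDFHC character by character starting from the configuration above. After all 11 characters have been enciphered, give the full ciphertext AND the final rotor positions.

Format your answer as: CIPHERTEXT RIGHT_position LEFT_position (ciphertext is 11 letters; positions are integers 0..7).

Char 1 ('D'): step: R->0, L->5 (L advanced); D->plug->B->R->B->L->B->refl->G->L'->H->R'->A->plug->C
Char 2 ('G'): step: R->1, L=5; G->plug->G->R->D->L->A->refl->C->L'->F->R'->F->plug->F
Char 3 ('C'): step: R->2, L=5; C->plug->A->R->B->L->B->refl->G->L'->H->R'->H->plug->H
Char 4 ('H'): step: R->3, L=5; H->plug->H->R->A->L->F->refl->E->L'->E->R'->F->plug->F
Char 5 ('D'): step: R->4, L=5; D->plug->B->R->G->L->H->refl->D->L'->C->R'->C->plug->A
Char 6 ('E'): step: R->5, L=5; E->plug->E->R->E->L->E->refl->F->L'->A->R'->G->plug->G
Char 7 ('C'): step: R->6, L=5; C->plug->A->R->A->L->F->refl->E->L'->E->R'->H->plug->H
Char 8 ('D'): step: R->7, L=5; D->plug->B->R->A->L->F->refl->E->L'->E->R'->D->plug->B
Char 9 ('F'): step: R->0, L->6 (L advanced); F->plug->F->R->C->L->H->refl->D->L'->D->R'->C->plug->A
Char 10 ('H'): step: R->1, L=6; H->plug->H->R->G->L->F->refl->E->L'->H->R'->D->plug->B
Char 11 ('C'): step: R->2, L=6; C->plug->A->R->B->L->C->refl->A->L'->A->R'->D->plug->B
Final: ciphertext=CFHFAGHBABB, RIGHT=2, LEFT=6

Answer: CFHFAGHBABB 2 6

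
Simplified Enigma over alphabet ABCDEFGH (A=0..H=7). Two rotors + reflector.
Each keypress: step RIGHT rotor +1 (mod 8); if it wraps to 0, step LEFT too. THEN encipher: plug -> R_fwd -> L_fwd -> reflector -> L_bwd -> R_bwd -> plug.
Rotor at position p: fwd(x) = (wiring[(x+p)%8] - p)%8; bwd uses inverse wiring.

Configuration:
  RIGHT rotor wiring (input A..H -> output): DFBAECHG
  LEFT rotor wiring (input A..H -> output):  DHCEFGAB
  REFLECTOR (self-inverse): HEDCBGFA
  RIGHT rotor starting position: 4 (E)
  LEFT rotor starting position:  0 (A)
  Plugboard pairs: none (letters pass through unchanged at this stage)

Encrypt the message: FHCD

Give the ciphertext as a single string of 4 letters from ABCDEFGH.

Char 1 ('F'): step: R->5, L=0; F->plug->F->R->E->L->F->refl->G->L'->F->R'->A->plug->A
Char 2 ('H'): step: R->6, L=0; H->plug->H->R->E->L->F->refl->G->L'->F->R'->C->plug->C
Char 3 ('C'): step: R->7, L=0; C->plug->C->R->G->L->A->refl->H->L'->B->R'->E->plug->E
Char 4 ('D'): step: R->0, L->1 (L advanced); D->plug->D->R->A->L->G->refl->F->L'->E->R'->E->plug->E

Answer: ACEE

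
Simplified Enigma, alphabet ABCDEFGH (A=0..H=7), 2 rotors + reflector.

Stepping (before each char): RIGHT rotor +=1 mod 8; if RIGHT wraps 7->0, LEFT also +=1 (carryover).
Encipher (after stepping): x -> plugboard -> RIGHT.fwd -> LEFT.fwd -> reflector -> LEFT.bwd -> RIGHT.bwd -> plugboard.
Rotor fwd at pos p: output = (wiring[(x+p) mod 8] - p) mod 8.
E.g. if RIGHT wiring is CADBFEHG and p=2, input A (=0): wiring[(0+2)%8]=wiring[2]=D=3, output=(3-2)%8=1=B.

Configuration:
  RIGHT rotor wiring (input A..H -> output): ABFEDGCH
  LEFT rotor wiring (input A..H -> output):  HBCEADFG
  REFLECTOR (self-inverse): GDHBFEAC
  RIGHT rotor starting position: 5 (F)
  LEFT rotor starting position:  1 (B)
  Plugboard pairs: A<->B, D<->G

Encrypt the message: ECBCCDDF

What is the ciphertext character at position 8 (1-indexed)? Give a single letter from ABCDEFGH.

Char 1 ('E'): step: R->6, L=1; E->plug->E->R->H->L->G->refl->A->L'->A->R'->H->plug->H
Char 2 ('C'): step: R->7, L=1; C->plug->C->R->C->L->D->refl->B->L'->B->R'->B->plug->A
Char 3 ('B'): step: R->0, L->2 (L advanced); B->plug->A->R->A->L->A->refl->G->L'->C->R'->G->plug->D
Char 4 ('C'): step: R->1, L=2; C->plug->C->R->D->L->B->refl->D->L'->E->R'->B->plug->A
Char 5 ('C'): step: R->2, L=2; C->plug->C->R->B->L->C->refl->H->L'->H->R'->H->plug->H
Char 6 ('D'): step: R->3, L=2; D->plug->G->R->G->L->F->refl->E->L'->F->R'->F->plug->F
Char 7 ('D'): step: R->4, L=2; D->plug->G->R->B->L->C->refl->H->L'->H->R'->A->plug->B
Char 8 ('F'): step: R->5, L=2; F->plug->F->R->A->L->A->refl->G->L'->C->R'->C->plug->C

C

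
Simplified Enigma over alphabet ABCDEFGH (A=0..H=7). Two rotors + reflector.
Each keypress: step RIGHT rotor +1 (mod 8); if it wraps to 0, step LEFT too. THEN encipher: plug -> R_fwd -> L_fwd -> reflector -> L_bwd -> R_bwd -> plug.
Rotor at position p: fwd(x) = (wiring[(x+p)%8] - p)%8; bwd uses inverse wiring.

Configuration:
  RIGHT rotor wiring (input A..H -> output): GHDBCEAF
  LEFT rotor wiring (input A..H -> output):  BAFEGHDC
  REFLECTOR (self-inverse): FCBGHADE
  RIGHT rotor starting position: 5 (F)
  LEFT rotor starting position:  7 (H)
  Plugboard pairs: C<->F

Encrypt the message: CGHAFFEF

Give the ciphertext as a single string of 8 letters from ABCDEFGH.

Char 1 ('C'): step: R->6, L=7; C->plug->F->R->D->L->G->refl->D->L'->A->R'->C->plug->F
Char 2 ('G'): step: R->7, L=7; G->plug->G->R->F->L->H->refl->E->L'->H->R'->B->plug->B
Char 3 ('H'): step: R->0, L->0 (L advanced); H->plug->H->R->F->L->H->refl->E->L'->D->R'->C->plug->F
Char 4 ('A'): step: R->1, L=0; A->plug->A->R->G->L->D->refl->G->L'->E->R'->G->plug->G
Char 5 ('F'): step: R->2, L=0; F->plug->C->R->A->L->B->refl->C->L'->H->R'->B->plug->B
Char 6 ('F'): step: R->3, L=0; F->plug->C->R->B->L->A->refl->F->L'->C->R'->E->plug->E
Char 7 ('E'): step: R->4, L=0; E->plug->E->R->C->L->F->refl->A->L'->B->R'->D->plug->D
Char 8 ('F'): step: R->5, L=0; F->plug->C->R->A->L->B->refl->C->L'->H->R'->A->plug->A

Answer: FBFGBEDA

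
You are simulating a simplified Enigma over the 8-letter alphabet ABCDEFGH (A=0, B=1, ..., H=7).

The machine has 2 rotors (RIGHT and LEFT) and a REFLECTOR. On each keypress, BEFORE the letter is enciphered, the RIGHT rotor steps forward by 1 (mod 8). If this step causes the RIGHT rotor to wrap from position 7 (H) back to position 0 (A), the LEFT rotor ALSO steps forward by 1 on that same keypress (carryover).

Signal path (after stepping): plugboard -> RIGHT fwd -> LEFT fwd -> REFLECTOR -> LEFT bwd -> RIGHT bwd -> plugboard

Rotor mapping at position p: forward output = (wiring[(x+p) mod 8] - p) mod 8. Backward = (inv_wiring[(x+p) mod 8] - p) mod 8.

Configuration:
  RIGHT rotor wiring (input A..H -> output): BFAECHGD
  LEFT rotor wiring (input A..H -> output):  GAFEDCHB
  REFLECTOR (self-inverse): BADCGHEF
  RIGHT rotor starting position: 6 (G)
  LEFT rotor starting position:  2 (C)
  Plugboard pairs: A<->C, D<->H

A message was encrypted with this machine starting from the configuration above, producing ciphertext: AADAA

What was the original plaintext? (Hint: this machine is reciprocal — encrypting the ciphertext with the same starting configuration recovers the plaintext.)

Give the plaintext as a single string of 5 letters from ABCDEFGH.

Answer: DCHFH

Derivation:
Char 1 ('A'): step: R->7, L=2; A->plug->C->R->G->L->E->refl->G->L'->H->R'->H->plug->D
Char 2 ('A'): step: R->0, L->3 (L advanced); A->plug->C->R->A->L->B->refl->A->L'->B->R'->A->plug->C
Char 3 ('D'): step: R->1, L=3; D->plug->H->R->A->L->B->refl->A->L'->B->R'->D->plug->H
Char 4 ('A'): step: R->2, L=3; A->plug->C->R->A->L->B->refl->A->L'->B->R'->F->plug->F
Char 5 ('A'): step: R->3, L=3; A->plug->C->R->E->L->G->refl->E->L'->D->R'->D->plug->H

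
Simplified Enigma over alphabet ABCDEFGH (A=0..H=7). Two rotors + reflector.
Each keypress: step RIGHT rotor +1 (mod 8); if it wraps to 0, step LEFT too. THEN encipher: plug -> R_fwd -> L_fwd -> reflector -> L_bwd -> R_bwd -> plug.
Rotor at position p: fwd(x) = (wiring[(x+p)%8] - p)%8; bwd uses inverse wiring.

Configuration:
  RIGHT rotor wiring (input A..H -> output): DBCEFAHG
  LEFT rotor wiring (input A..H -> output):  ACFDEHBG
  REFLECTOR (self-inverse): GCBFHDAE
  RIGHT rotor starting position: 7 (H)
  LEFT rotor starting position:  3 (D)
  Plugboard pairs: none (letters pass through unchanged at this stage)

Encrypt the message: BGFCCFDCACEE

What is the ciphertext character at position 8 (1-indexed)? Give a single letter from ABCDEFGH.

Char 1 ('B'): step: R->0, L->4 (L advanced); B->plug->B->R->B->L->D->refl->F->L'->C->R'->C->plug->C
Char 2 ('G'): step: R->1, L=4; G->plug->G->R->F->L->G->refl->A->L'->A->R'->A->plug->A
Char 3 ('F'): step: R->2, L=4; F->plug->F->R->E->L->E->refl->H->L'->H->R'->H->plug->H
Char 4 ('C'): step: R->3, L=4; C->plug->C->R->F->L->G->refl->A->L'->A->R'->F->plug->F
Char 5 ('C'): step: R->4, L=4; C->plug->C->R->D->L->C->refl->B->L'->G->R'->G->plug->G
Char 6 ('F'): step: R->5, L=4; F->plug->F->R->F->L->G->refl->A->L'->A->R'->H->plug->H
Char 7 ('D'): step: R->6, L=4; D->plug->D->R->D->L->C->refl->B->L'->G->R'->F->plug->F
Char 8 ('C'): step: R->7, L=4; C->plug->C->R->C->L->F->refl->D->L'->B->R'->G->plug->G

G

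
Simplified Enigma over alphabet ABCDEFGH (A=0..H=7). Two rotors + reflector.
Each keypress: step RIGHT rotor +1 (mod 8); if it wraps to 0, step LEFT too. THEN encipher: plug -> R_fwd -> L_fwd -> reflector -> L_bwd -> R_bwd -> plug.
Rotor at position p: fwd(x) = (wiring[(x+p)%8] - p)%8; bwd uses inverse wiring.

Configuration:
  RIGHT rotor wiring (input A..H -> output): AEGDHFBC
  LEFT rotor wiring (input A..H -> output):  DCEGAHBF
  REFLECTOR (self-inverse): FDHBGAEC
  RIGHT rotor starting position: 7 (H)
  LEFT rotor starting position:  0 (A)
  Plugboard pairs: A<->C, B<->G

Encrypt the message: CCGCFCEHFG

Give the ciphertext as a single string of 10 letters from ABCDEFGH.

Answer: BHFBGFBAAD

Derivation:
Char 1 ('C'): step: R->0, L->1 (L advanced); C->plug->A->R->A->L->B->refl->D->L'->B->R'->G->plug->B
Char 2 ('C'): step: R->1, L=1; C->plug->A->R->D->L->H->refl->C->L'->H->R'->H->plug->H
Char 3 ('G'): step: R->2, L=1; G->plug->B->R->B->L->D->refl->B->L'->A->R'->F->plug->F
Char 4 ('C'): step: R->3, L=1; C->plug->A->R->A->L->B->refl->D->L'->B->R'->G->plug->B
Char 5 ('F'): step: R->4, L=1; F->plug->F->R->A->L->B->refl->D->L'->B->R'->B->plug->G
Char 6 ('C'): step: R->5, L=1; C->plug->A->R->A->L->B->refl->D->L'->B->R'->F->plug->F
Char 7 ('E'): step: R->6, L=1; E->plug->E->R->A->L->B->refl->D->L'->B->R'->G->plug->B
Char 8 ('H'): step: R->7, L=1; H->plug->H->R->C->L->F->refl->A->L'->F->R'->C->plug->A
Char 9 ('F'): step: R->0, L->2 (L advanced); F->plug->F->R->F->L->D->refl->B->L'->G->R'->C->plug->A
Char 10 ('G'): step: R->1, L=2; G->plug->B->R->F->L->D->refl->B->L'->G->R'->D->plug->D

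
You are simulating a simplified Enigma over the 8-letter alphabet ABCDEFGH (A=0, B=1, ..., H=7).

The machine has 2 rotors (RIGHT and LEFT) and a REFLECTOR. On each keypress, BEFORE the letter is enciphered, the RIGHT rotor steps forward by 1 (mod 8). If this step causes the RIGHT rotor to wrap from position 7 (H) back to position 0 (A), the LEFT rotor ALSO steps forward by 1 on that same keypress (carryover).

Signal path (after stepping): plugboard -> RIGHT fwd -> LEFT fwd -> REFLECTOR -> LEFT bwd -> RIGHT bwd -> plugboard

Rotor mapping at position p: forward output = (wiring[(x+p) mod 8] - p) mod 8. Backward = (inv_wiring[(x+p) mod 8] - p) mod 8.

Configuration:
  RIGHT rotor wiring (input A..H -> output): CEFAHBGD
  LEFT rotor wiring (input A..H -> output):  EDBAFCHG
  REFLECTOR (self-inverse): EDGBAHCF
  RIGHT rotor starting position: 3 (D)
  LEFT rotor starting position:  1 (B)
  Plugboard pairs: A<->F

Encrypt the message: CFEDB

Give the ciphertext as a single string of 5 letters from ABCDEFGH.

Answer: EECGD

Derivation:
Char 1 ('C'): step: R->4, L=1; C->plug->C->R->C->L->H->refl->F->L'->G->R'->E->plug->E
Char 2 ('F'): step: R->5, L=1; F->plug->A->R->E->L->B->refl->D->L'->H->R'->E->plug->E
Char 3 ('E'): step: R->6, L=1; E->plug->E->R->H->L->D->refl->B->L'->E->R'->C->plug->C
Char 4 ('D'): step: R->7, L=1; D->plug->D->R->G->L->F->refl->H->L'->C->R'->G->plug->G
Char 5 ('B'): step: R->0, L->2 (L advanced); B->plug->B->R->E->L->F->refl->H->L'->A->R'->D->plug->D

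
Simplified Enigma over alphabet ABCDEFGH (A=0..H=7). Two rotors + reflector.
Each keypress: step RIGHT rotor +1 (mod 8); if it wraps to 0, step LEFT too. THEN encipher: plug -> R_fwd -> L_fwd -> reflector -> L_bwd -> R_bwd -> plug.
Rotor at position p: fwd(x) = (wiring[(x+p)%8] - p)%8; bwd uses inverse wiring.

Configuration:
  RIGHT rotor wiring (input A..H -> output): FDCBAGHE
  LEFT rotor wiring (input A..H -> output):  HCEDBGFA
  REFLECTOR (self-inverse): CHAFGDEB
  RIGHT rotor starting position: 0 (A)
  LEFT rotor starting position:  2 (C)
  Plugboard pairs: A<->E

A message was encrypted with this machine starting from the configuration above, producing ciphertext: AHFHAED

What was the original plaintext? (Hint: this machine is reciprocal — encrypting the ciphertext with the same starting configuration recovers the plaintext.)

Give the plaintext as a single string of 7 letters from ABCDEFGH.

Char 1 ('A'): step: R->1, L=2; A->plug->E->R->F->L->G->refl->E->L'->D->R'->G->plug->G
Char 2 ('H'): step: R->2, L=2; H->plug->H->R->B->L->B->refl->H->L'->C->R'->F->plug->F
Char 3 ('F'): step: R->3, L=2; F->plug->F->R->C->L->H->refl->B->L'->B->R'->E->plug->A
Char 4 ('H'): step: R->4, L=2; H->plug->H->R->F->L->G->refl->E->L'->D->R'->C->plug->C
Char 5 ('A'): step: R->5, L=2; A->plug->E->R->G->L->F->refl->D->L'->E->R'->G->plug->G
Char 6 ('E'): step: R->6, L=2; E->plug->A->R->B->L->B->refl->H->L'->C->R'->G->plug->G
Char 7 ('D'): step: R->7, L=2; D->plug->D->R->D->L->E->refl->G->L'->F->R'->A->plug->E

Answer: GFACGGE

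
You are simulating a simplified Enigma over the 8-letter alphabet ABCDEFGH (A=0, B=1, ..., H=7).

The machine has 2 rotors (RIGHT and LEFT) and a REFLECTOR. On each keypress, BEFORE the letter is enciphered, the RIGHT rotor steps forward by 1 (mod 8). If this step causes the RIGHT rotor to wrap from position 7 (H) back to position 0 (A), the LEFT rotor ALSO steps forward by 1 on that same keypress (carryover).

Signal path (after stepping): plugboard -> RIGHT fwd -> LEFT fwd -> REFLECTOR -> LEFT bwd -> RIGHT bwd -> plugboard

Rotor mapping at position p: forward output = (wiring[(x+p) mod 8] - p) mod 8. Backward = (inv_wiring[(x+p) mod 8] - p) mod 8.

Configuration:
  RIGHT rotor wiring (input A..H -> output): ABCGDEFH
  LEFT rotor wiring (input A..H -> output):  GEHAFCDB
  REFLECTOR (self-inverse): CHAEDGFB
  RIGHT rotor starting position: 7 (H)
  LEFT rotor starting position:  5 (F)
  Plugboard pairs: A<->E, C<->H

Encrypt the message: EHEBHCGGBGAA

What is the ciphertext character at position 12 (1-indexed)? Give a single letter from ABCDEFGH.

Char 1 ('E'): step: R->0, L->6 (L advanced); E->plug->A->R->A->L->F->refl->G->L'->D->R'->E->plug->A
Char 2 ('H'): step: R->1, L=6; H->plug->C->R->F->L->C->refl->A->L'->C->R'->D->plug->D
Char 3 ('E'): step: R->2, L=6; E->plug->A->R->A->L->F->refl->G->L'->D->R'->E->plug->A
Char 4 ('B'): step: R->3, L=6; B->plug->B->R->A->L->F->refl->G->L'->D->R'->A->plug->E
Char 5 ('H'): step: R->4, L=6; H->plug->C->R->B->L->D->refl->E->L'->H->R'->A->plug->E
Char 6 ('C'): step: R->5, L=6; C->plug->H->R->G->L->H->refl->B->L'->E->R'->E->plug->A
Char 7 ('G'): step: R->6, L=6; G->plug->G->R->F->L->C->refl->A->L'->C->R'->C->plug->H
Char 8 ('G'): step: R->7, L=6; G->plug->G->R->F->L->C->refl->A->L'->C->R'->C->plug->H
Char 9 ('B'): step: R->0, L->7 (L advanced); B->plug->B->R->B->L->H->refl->B->L'->E->R'->F->plug->F
Char 10 ('G'): step: R->1, L=7; G->plug->G->R->G->L->D->refl->E->L'->H->R'->H->plug->C
Char 11 ('A'): step: R->2, L=7; A->plug->E->R->D->L->A->refl->C->L'->A->R'->A->plug->E
Char 12 ('A'): step: R->3, L=7; A->plug->E->R->E->L->B->refl->H->L'->B->R'->C->plug->H

H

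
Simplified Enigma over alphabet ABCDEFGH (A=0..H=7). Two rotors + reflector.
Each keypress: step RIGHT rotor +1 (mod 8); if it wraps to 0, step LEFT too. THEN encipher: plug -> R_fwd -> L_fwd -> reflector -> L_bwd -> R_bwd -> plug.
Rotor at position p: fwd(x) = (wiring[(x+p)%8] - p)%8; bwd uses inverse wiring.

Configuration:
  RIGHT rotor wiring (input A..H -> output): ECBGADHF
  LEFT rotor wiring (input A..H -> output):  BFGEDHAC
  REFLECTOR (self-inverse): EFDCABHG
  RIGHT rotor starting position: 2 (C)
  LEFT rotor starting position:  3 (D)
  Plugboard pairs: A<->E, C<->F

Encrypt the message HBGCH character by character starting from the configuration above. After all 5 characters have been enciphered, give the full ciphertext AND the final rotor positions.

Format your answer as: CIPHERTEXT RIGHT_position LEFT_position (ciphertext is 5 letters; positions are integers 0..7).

Char 1 ('H'): step: R->3, L=3; H->plug->H->R->G->L->C->refl->D->L'->H->R'->G->plug->G
Char 2 ('B'): step: R->4, L=3; B->plug->B->R->H->L->D->refl->C->L'->G->R'->F->plug->C
Char 3 ('G'): step: R->5, L=3; G->plug->G->R->B->L->A->refl->E->L'->C->R'->B->plug->B
Char 4 ('C'): step: R->6, L=3; C->plug->F->R->A->L->B->refl->F->L'->D->R'->E->plug->A
Char 5 ('H'): step: R->7, L=3; H->plug->H->R->A->L->B->refl->F->L'->D->R'->C->plug->F
Final: ciphertext=GCBAF, RIGHT=7, LEFT=3

Answer: GCBAF 7 3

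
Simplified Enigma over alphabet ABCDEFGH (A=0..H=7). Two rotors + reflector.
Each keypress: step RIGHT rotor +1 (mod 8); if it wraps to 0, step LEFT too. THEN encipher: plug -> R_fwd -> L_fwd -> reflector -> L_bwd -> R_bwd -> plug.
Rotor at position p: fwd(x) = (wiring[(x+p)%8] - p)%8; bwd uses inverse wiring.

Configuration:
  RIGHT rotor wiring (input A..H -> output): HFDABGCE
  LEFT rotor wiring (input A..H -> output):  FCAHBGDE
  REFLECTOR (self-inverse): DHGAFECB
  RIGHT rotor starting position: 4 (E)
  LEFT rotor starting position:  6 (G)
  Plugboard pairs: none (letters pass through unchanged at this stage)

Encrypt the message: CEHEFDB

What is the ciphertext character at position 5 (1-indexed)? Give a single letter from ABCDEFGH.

Char 1 ('C'): step: R->5, L=6; C->plug->C->R->H->L->A->refl->D->L'->G->R'->F->plug->F
Char 2 ('E'): step: R->6, L=6; E->plug->E->R->F->L->B->refl->H->L'->C->R'->F->plug->F
Char 3 ('H'): step: R->7, L=6; H->plug->H->R->D->L->E->refl->F->L'->A->R'->B->plug->B
Char 4 ('E'): step: R->0, L->7 (L advanced); E->plug->E->R->B->L->G->refl->C->L'->F->R'->B->plug->B
Char 5 ('F'): step: R->1, L=7; F->plug->F->R->B->L->G->refl->C->L'->F->R'->E->plug->E

E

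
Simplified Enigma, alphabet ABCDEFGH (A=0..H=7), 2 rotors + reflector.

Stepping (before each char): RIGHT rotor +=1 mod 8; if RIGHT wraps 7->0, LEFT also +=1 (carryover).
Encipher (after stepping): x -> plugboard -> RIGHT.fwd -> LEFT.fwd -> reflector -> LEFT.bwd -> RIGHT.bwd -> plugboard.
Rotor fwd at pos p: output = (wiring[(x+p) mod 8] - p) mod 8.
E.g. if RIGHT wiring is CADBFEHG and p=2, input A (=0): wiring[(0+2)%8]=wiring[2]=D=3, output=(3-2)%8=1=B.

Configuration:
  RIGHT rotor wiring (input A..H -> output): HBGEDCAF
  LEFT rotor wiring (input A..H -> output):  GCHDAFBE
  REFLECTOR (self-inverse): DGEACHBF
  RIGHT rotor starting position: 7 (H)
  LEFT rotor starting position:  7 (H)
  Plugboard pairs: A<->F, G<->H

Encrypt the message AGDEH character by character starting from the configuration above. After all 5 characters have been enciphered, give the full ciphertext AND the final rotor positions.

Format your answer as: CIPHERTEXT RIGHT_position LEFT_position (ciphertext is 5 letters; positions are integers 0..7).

Char 1 ('A'): step: R->0, L->0 (L advanced); A->plug->F->R->C->L->H->refl->F->L'->F->R'->H->plug->G
Char 2 ('G'): step: R->1, L=0; G->plug->H->R->G->L->B->refl->G->L'->A->R'->A->plug->F
Char 3 ('D'): step: R->2, L=0; D->plug->D->R->A->L->G->refl->B->L'->G->R'->E->plug->E
Char 4 ('E'): step: R->3, L=0; E->plug->E->R->C->L->H->refl->F->L'->F->R'->D->plug->D
Char 5 ('H'): step: R->4, L=0; H->plug->G->R->C->L->H->refl->F->L'->F->R'->F->plug->A
Final: ciphertext=GFEDA, RIGHT=4, LEFT=0

Answer: GFEDA 4 0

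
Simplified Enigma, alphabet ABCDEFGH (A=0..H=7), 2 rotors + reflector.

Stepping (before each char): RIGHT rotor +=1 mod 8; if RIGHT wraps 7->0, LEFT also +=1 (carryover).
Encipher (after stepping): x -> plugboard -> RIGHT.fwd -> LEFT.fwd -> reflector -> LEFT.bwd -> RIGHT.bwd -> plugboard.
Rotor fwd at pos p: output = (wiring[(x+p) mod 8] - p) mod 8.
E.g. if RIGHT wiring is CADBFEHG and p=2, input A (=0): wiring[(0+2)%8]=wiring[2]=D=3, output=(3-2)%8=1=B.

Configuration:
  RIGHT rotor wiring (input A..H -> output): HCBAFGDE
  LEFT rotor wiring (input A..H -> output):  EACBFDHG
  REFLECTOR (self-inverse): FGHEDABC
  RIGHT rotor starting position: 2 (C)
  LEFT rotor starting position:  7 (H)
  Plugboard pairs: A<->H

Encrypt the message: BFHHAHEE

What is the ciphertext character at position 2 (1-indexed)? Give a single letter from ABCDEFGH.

Char 1 ('B'): step: R->3, L=7; B->plug->B->R->C->L->B->refl->G->L'->F->R'->A->plug->H
Char 2 ('F'): step: R->4, L=7; F->plug->F->R->G->L->E->refl->D->L'->D->R'->E->plug->E

E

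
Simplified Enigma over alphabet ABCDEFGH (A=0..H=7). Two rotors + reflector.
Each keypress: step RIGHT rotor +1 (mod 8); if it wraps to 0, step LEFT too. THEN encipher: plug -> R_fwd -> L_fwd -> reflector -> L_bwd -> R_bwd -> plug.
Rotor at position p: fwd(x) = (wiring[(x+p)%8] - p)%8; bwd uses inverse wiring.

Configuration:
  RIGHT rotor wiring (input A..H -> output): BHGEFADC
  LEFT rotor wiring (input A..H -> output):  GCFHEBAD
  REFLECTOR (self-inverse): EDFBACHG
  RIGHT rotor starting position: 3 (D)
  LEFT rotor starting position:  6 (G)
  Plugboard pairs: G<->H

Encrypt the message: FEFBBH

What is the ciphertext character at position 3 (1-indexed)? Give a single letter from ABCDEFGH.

Char 1 ('F'): step: R->4, L=6; F->plug->F->R->D->L->E->refl->A->L'->C->R'->G->plug->H
Char 2 ('E'): step: R->5, L=6; E->plug->E->R->C->L->A->refl->E->L'->D->R'->A->plug->A
Char 3 ('F'): step: R->6, L=6; F->plug->F->R->G->L->G->refl->H->L'->E->R'->B->plug->B

B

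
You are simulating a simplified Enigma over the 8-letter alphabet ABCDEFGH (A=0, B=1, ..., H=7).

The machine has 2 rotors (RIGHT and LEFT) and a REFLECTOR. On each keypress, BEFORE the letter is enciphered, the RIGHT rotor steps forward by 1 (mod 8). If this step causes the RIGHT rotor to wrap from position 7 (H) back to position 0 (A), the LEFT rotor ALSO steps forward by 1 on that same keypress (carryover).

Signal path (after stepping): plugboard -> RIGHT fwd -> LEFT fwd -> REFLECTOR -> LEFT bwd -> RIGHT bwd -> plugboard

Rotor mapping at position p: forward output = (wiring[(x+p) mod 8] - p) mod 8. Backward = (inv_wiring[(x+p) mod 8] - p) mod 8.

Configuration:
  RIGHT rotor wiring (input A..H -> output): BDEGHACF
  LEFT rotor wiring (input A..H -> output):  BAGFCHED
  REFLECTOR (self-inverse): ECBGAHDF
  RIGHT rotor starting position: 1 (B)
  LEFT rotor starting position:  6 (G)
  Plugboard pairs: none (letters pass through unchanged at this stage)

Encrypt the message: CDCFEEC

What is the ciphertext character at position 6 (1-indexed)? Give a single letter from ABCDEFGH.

Char 1 ('C'): step: R->2, L=6; C->plug->C->R->F->L->H->refl->F->L'->B->R'->H->plug->H
Char 2 ('D'): step: R->3, L=6; D->plug->D->R->H->L->B->refl->C->L'->D->R'->A->plug->A
Char 3 ('C'): step: R->4, L=6; C->plug->C->R->G->L->E->refl->A->L'->E->R'->B->plug->B
Char 4 ('F'): step: R->5, L=6; F->plug->F->R->H->L->B->refl->C->L'->D->R'->A->plug->A
Char 5 ('E'): step: R->6, L=6; E->plug->E->R->G->L->E->refl->A->L'->E->R'->A->plug->A
Char 6 ('E'): step: R->7, L=6; E->plug->E->R->H->L->B->refl->C->L'->D->R'->H->plug->H

H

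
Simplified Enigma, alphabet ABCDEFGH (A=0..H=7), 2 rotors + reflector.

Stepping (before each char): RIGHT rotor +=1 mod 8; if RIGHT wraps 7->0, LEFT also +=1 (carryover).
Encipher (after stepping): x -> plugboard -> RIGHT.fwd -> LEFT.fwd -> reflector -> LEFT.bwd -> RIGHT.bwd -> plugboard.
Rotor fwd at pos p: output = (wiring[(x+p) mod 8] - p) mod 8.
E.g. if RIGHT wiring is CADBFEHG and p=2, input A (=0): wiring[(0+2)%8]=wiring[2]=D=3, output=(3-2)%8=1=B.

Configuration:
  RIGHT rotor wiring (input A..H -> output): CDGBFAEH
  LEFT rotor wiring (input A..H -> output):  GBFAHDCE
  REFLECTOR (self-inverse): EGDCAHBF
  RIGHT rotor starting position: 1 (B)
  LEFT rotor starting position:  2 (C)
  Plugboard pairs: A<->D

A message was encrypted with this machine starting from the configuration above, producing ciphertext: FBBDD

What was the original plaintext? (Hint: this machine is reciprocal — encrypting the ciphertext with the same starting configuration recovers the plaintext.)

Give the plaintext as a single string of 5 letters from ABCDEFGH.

Answer: GFEFC

Derivation:
Char 1 ('F'): step: R->2, L=2; F->plug->F->R->F->L->C->refl->D->L'->A->R'->G->plug->G
Char 2 ('B'): step: R->3, L=2; B->plug->B->R->C->L->F->refl->H->L'->H->R'->F->plug->F
Char 3 ('B'): step: R->4, L=2; B->plug->B->R->E->L->A->refl->E->L'->G->R'->E->plug->E
Char 4 ('D'): step: R->5, L=2; D->plug->A->R->D->L->B->refl->G->L'->B->R'->F->plug->F
Char 5 ('D'): step: R->6, L=2; D->plug->A->R->G->L->E->refl->A->L'->E->R'->C->plug->C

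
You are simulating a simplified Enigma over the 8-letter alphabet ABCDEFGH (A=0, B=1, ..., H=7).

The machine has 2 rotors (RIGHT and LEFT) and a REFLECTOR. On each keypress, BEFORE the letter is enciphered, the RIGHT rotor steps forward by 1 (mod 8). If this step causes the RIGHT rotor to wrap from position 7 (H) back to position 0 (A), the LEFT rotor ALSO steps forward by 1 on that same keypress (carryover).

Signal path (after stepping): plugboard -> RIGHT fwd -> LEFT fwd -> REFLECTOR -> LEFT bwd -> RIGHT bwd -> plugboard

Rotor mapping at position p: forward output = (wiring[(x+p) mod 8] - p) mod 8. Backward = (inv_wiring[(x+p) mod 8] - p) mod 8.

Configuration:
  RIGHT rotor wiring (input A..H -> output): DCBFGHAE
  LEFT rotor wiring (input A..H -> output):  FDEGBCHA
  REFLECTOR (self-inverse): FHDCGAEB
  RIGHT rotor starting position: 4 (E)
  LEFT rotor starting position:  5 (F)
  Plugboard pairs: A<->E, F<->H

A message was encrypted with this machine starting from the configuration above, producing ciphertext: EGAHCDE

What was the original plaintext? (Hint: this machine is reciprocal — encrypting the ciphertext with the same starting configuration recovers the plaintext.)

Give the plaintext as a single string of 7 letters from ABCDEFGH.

Answer: FAEFHBH

Derivation:
Char 1 ('E'): step: R->5, L=5; E->plug->A->R->C->L->D->refl->C->L'->B->R'->H->plug->F
Char 2 ('G'): step: R->6, L=5; G->plug->G->R->A->L->F->refl->A->L'->D->R'->E->plug->A
Char 3 ('A'): step: R->7, L=5; A->plug->E->R->G->L->B->refl->H->L'->F->R'->A->plug->E
Char 4 ('H'): step: R->0, L->6 (L advanced); H->plug->F->R->H->L->E->refl->G->L'->E->R'->H->plug->F
Char 5 ('C'): step: R->1, L=6; C->plug->C->R->E->L->G->refl->E->L'->H->R'->F->plug->H
Char 6 ('D'): step: R->2, L=6; D->plug->D->R->F->L->A->refl->F->L'->D->R'->B->plug->B
Char 7 ('E'): step: R->3, L=6; E->plug->A->R->C->L->H->refl->B->L'->A->R'->F->plug->H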